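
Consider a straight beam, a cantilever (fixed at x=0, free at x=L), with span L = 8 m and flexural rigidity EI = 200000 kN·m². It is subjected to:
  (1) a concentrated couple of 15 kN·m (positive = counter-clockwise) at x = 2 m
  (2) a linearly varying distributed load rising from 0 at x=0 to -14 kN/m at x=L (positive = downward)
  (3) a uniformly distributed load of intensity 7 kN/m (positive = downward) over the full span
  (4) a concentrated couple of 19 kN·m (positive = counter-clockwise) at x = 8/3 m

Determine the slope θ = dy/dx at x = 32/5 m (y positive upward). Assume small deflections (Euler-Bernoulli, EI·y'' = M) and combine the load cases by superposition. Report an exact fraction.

Load 1 — applied couple M₀=15 kN·m at a=2 m (b=L-a=6):
  θ_1 = M₀a/EI  [x>a] = 15·2/200000 = 3/20000 rad
Load 2 — triangular load w₀=-14 kN/m (0→w₀ over full span):
  θ_2 = (w₀Lx²/4-w₀L²x/3-w₀x⁴/(24L))/EI = ((-14)·8·(32/5)²/4-(-14)·8²·(32/5)/3-(-14)·(32/5)⁴/(24·8))/200000 = 25984/5859375 rad
Load 3 — uniform load w=7 kN/m over full span:
  θ_3 = -wx(x²-3Lx+3L²)/(6EI) = -7·(32/5)·((32/5)²-3·8·(32/5)+3·8²)/(6·200000) = -3472/1171875 rad
Load 4 — applied couple M₀=19 kN·m at a=8/3 m (b=L-a=16/3):
  θ_4 = M₀a/EI  [x>a] = 19·(8/3)/200000 = 19/75000 rad
Superposition: θ = Σ θ_i = 351593/187500000 rad ≈ 0.001875 rad

θ(32/5) = 351593/187500000 rad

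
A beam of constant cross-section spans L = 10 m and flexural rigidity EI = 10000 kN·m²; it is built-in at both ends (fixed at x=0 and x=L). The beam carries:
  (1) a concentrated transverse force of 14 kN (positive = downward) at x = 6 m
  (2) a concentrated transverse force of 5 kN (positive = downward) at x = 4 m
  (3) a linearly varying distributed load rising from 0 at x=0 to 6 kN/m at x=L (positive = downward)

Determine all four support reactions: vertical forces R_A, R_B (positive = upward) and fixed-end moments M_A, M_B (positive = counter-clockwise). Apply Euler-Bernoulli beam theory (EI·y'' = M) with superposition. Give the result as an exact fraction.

Load 1 — point force P=14 kN at a=6 m (b=L-a=4):
  R_A = Pb²(3a+b)/L³ = 14·4²·(3·6+4)/10³ = 616/125 kN
  M_A = Pab²/L² = 14·6·4²/10² = 336/25 kN·m
  R_B = Pa²(a+3b)/L³ = 14·6²·(6+3·4)/10³ = 1134/125 kN
  M_B = -Pa²b/L² = -14·6²·4/10² = -504/25 kN·m
Load 2 — point force P=5 kN at a=4 m (b=L-a=6):
  R_A = Pb²(3a+b)/L³ = 5·6²·(3·4+6)/10³ = 81/25 kN
  M_A = Pab²/L² = 5·4·6²/10² = 36/5 kN·m
  R_B = Pa²(a+3b)/L³ = 5·4²·(4+3·6)/10³ = 44/25 kN
  M_B = -Pa²b/L² = -5·4²·6/10² = -24/5 kN·m
Load 3 — triangular load w₀=6 kN/m (0→w₀ over full span):
  R_A = 3w₀L/20 = 3·6·10/20 = 9 kN
  M_A = w₀L²/30 = 6·10²/30 = 20 kN·m
  R_B = 7w₀L/20 = 7·6·10/20 = 21 kN
  M_B = -w₀L²/20 = -6·10²/20 = -30 kN·m
Superposition: R_A = 2146/125 kN, M_A = 1016/25 kN·m, R_B = 3979/125 kN, M_B = -1374/25 kN·m

R_A = 2146/125 kN, M_A = 1016/25 kN·m, R_B = 3979/125 kN, M_B = -1374/25 kN·m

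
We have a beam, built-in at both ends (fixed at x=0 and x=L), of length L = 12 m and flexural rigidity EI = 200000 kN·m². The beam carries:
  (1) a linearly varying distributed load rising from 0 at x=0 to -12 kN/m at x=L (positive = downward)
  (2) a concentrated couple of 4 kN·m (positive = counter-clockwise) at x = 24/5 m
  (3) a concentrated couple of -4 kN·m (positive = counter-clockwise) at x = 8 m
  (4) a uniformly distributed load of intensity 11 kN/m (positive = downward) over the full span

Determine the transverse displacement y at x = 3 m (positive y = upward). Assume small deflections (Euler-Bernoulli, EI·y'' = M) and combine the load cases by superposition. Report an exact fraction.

y(3) = -1661/2000000 m

Load 1 — triangular load w₀=-12 kN/m (0→w₀ over full span):
  y_1 = -w₀x²(L-x)²(x+2L)/(120LEI) = -(-12)·3²·(12-3)²·(3+2·12)/(120·12·200000) = 6561/8000000 m
Load 2 — applied couple M₀=4 kN·m at a=24/5 m (b=L-a=36/5):
  y_2 = (R_Ax³/6 - M_Ax²/2)/EI  [x≤a] with R_A=12/25, M_A=12/25 = ((12/25)·3³/6 - (12/25)·3²/2)/200000 = 0 m
Load 3 — applied couple M₀=-4 kN·m at a=8 m (b=L-a=4):
  y_3 = (R_Ax³/6 - M_Ax²/2)/EI  [x≤a] with R_A=-4/9, M_A=-4/3 = ((-4/9)·3³/6 - (-4/3)·3²/2)/200000 = 1/50000 m
Load 4 — uniform load w=11 kN/m over full span:
  y_4 = -wx²(L-x)²/(24EI) = -11·3²·(12-3)²/(24·200000) = -2673/1600000 m
Superposition: y = Σ y_i = -1661/2000000 m ≈ -0.000830 m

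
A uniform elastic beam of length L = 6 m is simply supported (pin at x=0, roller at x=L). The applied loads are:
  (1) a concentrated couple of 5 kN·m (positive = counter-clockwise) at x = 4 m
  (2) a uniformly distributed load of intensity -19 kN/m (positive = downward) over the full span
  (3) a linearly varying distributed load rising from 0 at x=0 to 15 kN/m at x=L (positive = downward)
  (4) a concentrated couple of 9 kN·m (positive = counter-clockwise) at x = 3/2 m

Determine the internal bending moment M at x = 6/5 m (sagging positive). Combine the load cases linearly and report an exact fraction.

M(6/5) = -866/25 kN·m

Load 1 — applied couple M₀=5 kN·m at a=4 m (b=L-a=2):
  M_1 = M₀x/L  [x≤a] = 5·(6/5)/6 = 1 kN·m
Load 2 — uniform load w=-19 kN/m over full span:
  M_2 = wx(L-x)/2 = (-19)·(6/5)·(6-(6/5))/2 = -1368/25 kN·m
Load 3 — triangular load w₀=15 kN/m (0→w₀ over full span):
  M_3 = w₀Lx/6 - w₀x³/(6L) = 15·6·(6/5)/6 - 15·(6/5)³/(6·6) = 432/25 kN·m
Load 4 — applied couple M₀=9 kN·m at a=3/2 m (b=L-a=9/2):
  M_4 = M₀x/L  [x≤a] = 9·(6/5)/6 = 9/5 kN·m
Superposition: M = Σ M_i = -866/25 kN·m ≈ -34.640000 kN·m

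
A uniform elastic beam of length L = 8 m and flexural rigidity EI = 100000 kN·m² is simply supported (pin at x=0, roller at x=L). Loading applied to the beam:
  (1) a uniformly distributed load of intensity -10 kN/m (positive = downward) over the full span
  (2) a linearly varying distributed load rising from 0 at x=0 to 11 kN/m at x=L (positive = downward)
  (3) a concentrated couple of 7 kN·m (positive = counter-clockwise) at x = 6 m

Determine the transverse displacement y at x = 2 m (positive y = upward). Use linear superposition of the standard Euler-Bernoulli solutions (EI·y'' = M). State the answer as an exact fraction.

y(2) = 997/600000 m

Load 1 — uniform load w=-10 kN/m over full span:
  y_1 = -wx(L³-2Lx²+x³)/(24EI) = -(-10)·2·(8³-2·8·2²+2³)/(24·100000) = 19/5000 m
Load 2 — triangular load w₀=11 kN/m (0→w₀ over full span):
  y_2 = -w₀x(7L⁴-10L²x²+3x⁴)/(360LEI) = -11·2·(7·8⁴-10·8²·2²+3·2⁴)/(360·8·100000) = -1199/600000 m
Load 3 — applied couple M₀=7 kN·m at a=6 m (b=L-a=2):
  y_3 = (M₀x³/(6L)+C₁x)/EI  [x≤a] with C₁=M₀(3b²-L²)/(6L)=-91/12 = (7·2³/(6·8)+(-91/12)·2)/100000 = -7/50000 m
Superposition: y = Σ y_i = 997/600000 m ≈ 0.001662 m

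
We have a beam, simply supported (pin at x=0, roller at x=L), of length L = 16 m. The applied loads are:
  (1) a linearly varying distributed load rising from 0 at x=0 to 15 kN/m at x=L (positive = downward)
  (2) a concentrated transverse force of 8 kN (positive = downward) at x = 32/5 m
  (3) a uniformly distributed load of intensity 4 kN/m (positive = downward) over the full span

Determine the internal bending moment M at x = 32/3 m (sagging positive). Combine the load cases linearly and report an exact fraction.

M(32/3) = 49664/135 kN·m

Load 1 — triangular load w₀=15 kN/m (0→w₀ over full span):
  M_1 = w₀Lx/6 - w₀x³/(6L) = 15·16·(32/3)/6 - 15·(32/3)³/(6·16) = 6400/27 kN·m
Load 2 — point force P=8 kN at a=32/5 m (b=L-a=48/5):
  M_2 = Pa(L-x)/L  [x>a] = 8·(32/5)·(16-(32/3))/16 = 256/15 kN·m
Load 3 — uniform load w=4 kN/m over full span:
  M_3 = wx(L-x)/2 = 4·(32/3)·(16-(32/3))/2 = 1024/9 kN·m
Superposition: M = Σ M_i = 49664/135 kN·m ≈ 367.881481 kN·m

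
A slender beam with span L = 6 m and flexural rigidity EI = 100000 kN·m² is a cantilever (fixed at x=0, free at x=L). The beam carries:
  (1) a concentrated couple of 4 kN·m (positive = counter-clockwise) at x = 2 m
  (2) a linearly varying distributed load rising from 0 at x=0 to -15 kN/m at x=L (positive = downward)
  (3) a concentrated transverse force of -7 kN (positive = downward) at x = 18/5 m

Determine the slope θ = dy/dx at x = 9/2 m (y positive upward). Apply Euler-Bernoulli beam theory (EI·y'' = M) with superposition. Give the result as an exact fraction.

θ(9/2) = 2882879/640000000 rad

Load 1 — applied couple M₀=4 kN·m at a=2 m (b=L-a=4):
  θ_1 = M₀a/EI  [x>a] = 4·2/100000 = 1/12500 rad
Load 2 — triangular load w₀=-15 kN/m (0→w₀ over full span):
  θ_2 = (w₀Lx²/4-w₀L²x/3-w₀x⁴/(24L))/EI = ((-15)·6·(9/2)²/4-(-15)·6²·(9/2)/3-(-15)·(9/2)⁴/(24·6))/100000 = 20331/5120000 rad
Load 3 — point force P=-7 kN at a=18/5 m (b=L-a=12/5):
  θ_3 = -Pa²/(2EI)  [x>a] = -(-7)·(18/5)²/(2·100000) = 567/1250000 rad
Superposition: θ = Σ θ_i = 2882879/640000000 rad ≈ 0.004504 rad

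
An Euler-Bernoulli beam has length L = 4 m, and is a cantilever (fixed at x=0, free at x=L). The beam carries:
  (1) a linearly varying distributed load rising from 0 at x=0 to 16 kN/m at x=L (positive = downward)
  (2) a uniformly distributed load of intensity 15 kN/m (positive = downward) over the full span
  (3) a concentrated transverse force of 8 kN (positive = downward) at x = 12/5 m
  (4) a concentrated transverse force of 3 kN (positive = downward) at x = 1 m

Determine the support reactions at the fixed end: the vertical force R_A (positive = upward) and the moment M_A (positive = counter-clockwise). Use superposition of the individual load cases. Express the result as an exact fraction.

R_A = 103 kN, M_A = 3413/15 kN·m

Load 1 — triangular load w₀=16 kN/m (0→w₀ over full span):
  R_A = w₀L/2 = 16·4/2 = 32 kN
  M_A = w₀L²/3 = 16·4²/3 = 256/3 kN·m
Load 2 — uniform load w=15 kN/m over full span:
  R_A = wL = 15·4 = 60 kN
  M_A = wL²/2 = 15·4²/2 = 120 kN·m
Load 3 — point force P=8 kN at a=12/5 m (b=L-a=8/5):
  R_A = P = 8 kN
  M_A = Pa = 8·(12/5) = 96/5 kN·m
Load 4 — point force P=3 kN at a=1 m (b=L-a=3):
  R_A = P = 3 kN
  M_A = Pa = 3·1 = 3 kN·m
Superposition: R_A = 103 kN, M_A = 3413/15 kN·m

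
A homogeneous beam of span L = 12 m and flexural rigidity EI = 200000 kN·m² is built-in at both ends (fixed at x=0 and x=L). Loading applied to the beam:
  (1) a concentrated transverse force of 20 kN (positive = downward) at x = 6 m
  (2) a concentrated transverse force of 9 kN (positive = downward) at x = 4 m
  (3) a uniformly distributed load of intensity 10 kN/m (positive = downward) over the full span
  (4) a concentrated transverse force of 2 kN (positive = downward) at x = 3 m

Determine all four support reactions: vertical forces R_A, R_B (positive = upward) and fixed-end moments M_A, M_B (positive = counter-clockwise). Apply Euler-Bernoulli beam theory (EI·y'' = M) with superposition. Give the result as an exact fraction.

R_A = 3761/48 kN, M_A = 1355/8 kN·m, R_B = 3487/48 kN, M_B = -1273/8 kN·m

Load 1 — point force P=20 kN at a=6 m (b=L-a=6):
  R_A = Pb²(3a+b)/L³ = 20·6²·(3·6+6)/12³ = 10 kN
  M_A = Pab²/L² = 20·6·6²/12² = 30 kN·m
  R_B = Pa²(a+3b)/L³ = 20·6²·(6+3·6)/12³ = 10 kN
  M_B = -Pa²b/L² = -20·6²·6/12² = -30 kN·m
Load 2 — point force P=9 kN at a=4 m (b=L-a=8):
  R_A = Pb²(3a+b)/L³ = 9·8²·(3·4+8)/12³ = 20/3 kN
  M_A = Pab²/L² = 9·4·8²/12² = 16 kN·m
  R_B = Pa²(a+3b)/L³ = 9·4²·(4+3·8)/12³ = 7/3 kN
  M_B = -Pa²b/L² = -9·4²·8/12² = -8 kN·m
Load 3 — uniform load w=10 kN/m over full span:
  R_A = wL/2 = 10·12/2 = 60 kN
  M_A = wL²/12 = 10·12²/12 = 120 kN·m
  R_B = wL/2 = 10·12/2 = 60 kN
  M_B = -wL²/12 = -10·12²/12 = -120 kN·m
Load 4 — point force P=2 kN at a=3 m (b=L-a=9):
  R_A = Pb²(3a+b)/L³ = 2·9²·(3·3+9)/12³ = 27/16 kN
  M_A = Pab²/L² = 2·3·9²/12² = 27/8 kN·m
  R_B = Pa²(a+3b)/L³ = 2·3²·(3+3·9)/12³ = 5/16 kN
  M_B = -Pa²b/L² = -2·3²·9/12² = -9/8 kN·m
Superposition: R_A = 3761/48 kN, M_A = 1355/8 kN·m, R_B = 3487/48 kN, M_B = -1273/8 kN·m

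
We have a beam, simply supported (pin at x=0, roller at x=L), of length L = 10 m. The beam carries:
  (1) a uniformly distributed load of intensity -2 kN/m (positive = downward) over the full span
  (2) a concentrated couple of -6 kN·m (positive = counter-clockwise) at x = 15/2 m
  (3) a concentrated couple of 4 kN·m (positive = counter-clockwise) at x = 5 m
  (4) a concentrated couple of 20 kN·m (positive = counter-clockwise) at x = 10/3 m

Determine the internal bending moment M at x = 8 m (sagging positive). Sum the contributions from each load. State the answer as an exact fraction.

Load 1 — uniform load w=-2 kN/m over full span:
  M_1 = wx(L-x)/2 = (-2)·8·(10-8)/2 = -16 kN·m
Load 2 — applied couple M₀=-6 kN·m at a=15/2 m (b=L-a=5/2):
  M_2 = M₀x/L - M₀  [x>a] = (-6)·8/10 - (-6) = 6/5 kN·m
Load 3 — applied couple M₀=4 kN·m at a=5 m (b=L-a=5):
  M_3 = M₀x/L - M₀  [x>a] = 4·8/10 - 4 = -4/5 kN·m
Load 4 — applied couple M₀=20 kN·m at a=10/3 m (b=L-a=20/3):
  M_4 = M₀x/L - M₀  [x>a] = 20·8/10 - 20 = -4 kN·m
Superposition: M = Σ M_i = -98/5 kN·m ≈ -19.600000 kN·m

M(8) = -98/5 kN·m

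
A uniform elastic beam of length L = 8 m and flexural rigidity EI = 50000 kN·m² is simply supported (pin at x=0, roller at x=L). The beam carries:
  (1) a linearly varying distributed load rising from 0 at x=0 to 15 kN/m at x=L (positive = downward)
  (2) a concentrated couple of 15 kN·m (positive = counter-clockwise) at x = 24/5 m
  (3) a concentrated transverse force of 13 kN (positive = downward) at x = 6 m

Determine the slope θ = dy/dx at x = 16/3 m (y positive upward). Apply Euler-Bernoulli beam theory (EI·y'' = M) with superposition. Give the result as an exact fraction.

Load 1 — triangular load w₀=15 kN/m (0→w₀ over full span):
  θ_1 = -w₀(7L⁴-30L²x²+15x⁴)/(360LEI) = -15·(7·8⁴-30·8²·(16/3)²+15·(16/3)⁴)/(360·8·50000) = 364/253125 rad
Load 2 — applied couple M₀=15 kN·m at a=24/5 m (b=L-a=16/5):
  θ_2 = (M₀x²/(2L)-M₀(x-a)+C₁)/EI  [x>a] with C₁=M₀(3b²-L²)/(6L)=-52/5 = (15·(16/3)²/(2·8)-15·((16/3)-(24/5))+(-52/5))/50000 = 31/187500 rad
Load 3 — point force P=13 kN at a=6 m (b=L-a=2):
  θ_3 = -Pb(L²-b²-3x²)/(6LEI)  [x≤a] = -13·2·(8²-2²-3·(16/3)²)/(6·8·50000) = 247/900000 rad
Superposition: θ = Σ θ_i = 76051/40500000 rad ≈ 0.001878 rad

θ(16/3) = 76051/40500000 rad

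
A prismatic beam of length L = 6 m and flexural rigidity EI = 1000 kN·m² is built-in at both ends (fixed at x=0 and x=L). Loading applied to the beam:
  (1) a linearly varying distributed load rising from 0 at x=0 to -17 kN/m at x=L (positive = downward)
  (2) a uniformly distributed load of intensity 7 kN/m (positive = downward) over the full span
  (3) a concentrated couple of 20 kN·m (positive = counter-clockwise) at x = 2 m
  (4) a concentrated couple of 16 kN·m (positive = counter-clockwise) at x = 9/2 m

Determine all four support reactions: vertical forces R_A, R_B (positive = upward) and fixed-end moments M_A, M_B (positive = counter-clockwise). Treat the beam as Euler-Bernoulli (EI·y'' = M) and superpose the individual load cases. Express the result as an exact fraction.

Load 1 — triangular load w₀=-17 kN/m (0→w₀ over full span):
  R_A = 3w₀L/20 = 3·(-17)·6/20 = -153/10 kN
  M_A = w₀L²/30 = (-17)·6²/30 = -102/5 kN·m
  R_B = 7w₀L/20 = 7·(-17)·6/20 = -357/10 kN
  M_B = -w₀L²/20 = -(-17)·6²/20 = 153/5 kN·m
Load 2 — uniform load w=7 kN/m over full span:
  R_A = wL/2 = 7·6/2 = 21 kN
  M_A = wL²/12 = 7·6²/12 = 21 kN·m
  R_B = wL/2 = 7·6/2 = 21 kN
  M_B = -wL²/12 = -7·6²/12 = -21 kN·m
Load 3 — applied couple M₀=20 kN·m at a=2 m (b=L-a=4):
  R_A = 6M₀ab/L³ = 6·20·2·4/6³ = 40/9 kN
  M_A = M₀b(2a-b)/L² = 20·4·(2·2-4)/6² = 0 kN·m
  R_B = -6M₀ab/L³ = -6·20·2·4/6³ = -40/9 kN
  M_B = M₀a(2b-a)/L² = 20·2·(2·4-2)/6² = 20/3 kN·m
Load 4 — applied couple M₀=16 kN·m at a=9/2 m (b=L-a=3/2):
  R_A = 6M₀ab/L³ = 6·16·(9/2)·(3/2)/6³ = 3 kN
  M_A = M₀b(2a-b)/L² = 16·(3/2)·(2·(9/2)-(3/2))/6² = 5 kN·m
  R_B = -6M₀ab/L³ = -6·16·(9/2)·(3/2)/6³ = -3 kN
  M_B = M₀a(2b-a)/L² = 16·(9/2)·(2·(3/2)-(9/2))/6² = -3 kN·m
Superposition: R_A = 1183/90 kN, M_A = 28/5 kN·m, R_B = -1993/90 kN, M_B = 199/15 kN·m

R_A = 1183/90 kN, M_A = 28/5 kN·m, R_B = -1993/90 kN, M_B = 199/15 kN·m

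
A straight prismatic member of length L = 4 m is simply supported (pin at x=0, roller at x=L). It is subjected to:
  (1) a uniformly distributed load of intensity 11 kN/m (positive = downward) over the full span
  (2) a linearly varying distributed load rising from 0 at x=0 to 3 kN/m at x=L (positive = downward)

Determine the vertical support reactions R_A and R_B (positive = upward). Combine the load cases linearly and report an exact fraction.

Load 1 — uniform load w=11 kN/m over full span:
  R_A = wL/2 = 11·4/2 = 22 kN
  R_B = wL/2 = 11·4/2 = 22 kN
Load 2 — triangular load w₀=3 kN/m (0→w₀ over full span):
  R_A = w₀L/6 = 3·4/6 = 2 kN
  R_B = w₀L/3 = 3·4/3 = 4 kN
Superposition: R_A = 24 kN, R_B = 26 kN

R_A = 24 kN, R_B = 26 kN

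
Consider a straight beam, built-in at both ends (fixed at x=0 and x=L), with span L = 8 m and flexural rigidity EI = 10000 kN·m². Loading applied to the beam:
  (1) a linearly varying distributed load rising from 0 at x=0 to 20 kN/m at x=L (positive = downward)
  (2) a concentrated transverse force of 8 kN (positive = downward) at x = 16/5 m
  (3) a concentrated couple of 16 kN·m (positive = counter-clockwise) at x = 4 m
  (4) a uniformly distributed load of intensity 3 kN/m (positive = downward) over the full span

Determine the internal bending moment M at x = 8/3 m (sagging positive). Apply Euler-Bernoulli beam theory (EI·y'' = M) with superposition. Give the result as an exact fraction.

Load 1 — triangular load w₀=20 kN/m (0→w₀ over full span):
  M_1 = 3w₀Lx/20 - w₀L²/30 - w₀x³/(6L) = 3·20·8·(8/3)/20 - 20·8²/30 - 20·(8/3)³/(6·8) = 1088/81 kN·m
Load 2 — point force P=8 kN at a=16/5 m (b=L-a=24/5):
  M_2 = Pb²(3a+b)x/L³ - Pab²/L²  [x≤a] = 8·(24/5)²·(3·(16/5)+(24/5))·(8/3)/8³ - 8·(16/5)·(24/5)²/8² = 576/125 kN·m
Load 3 — applied couple M₀=16 kN·m at a=4 m (b=L-a=4):
  M_3 = R_Ax - M_A  [x≤a] with R_A=3, M_A=4 = 3·(8/3) - 4 = 4 kN·m
Load 4 — uniform load w=3 kN/m over full span:
  M_4 = wLx/2 - wL²/12 - wx²/2 = 3·8·(8/3)/2 - 3·8²/12 - 3·(8/3)²/2 = 16/3 kN·m
Superposition: M = Σ M_i = 277156/10125 kN·m ≈ 27.373432 kN·m

M(8/3) = 277156/10125 kN·m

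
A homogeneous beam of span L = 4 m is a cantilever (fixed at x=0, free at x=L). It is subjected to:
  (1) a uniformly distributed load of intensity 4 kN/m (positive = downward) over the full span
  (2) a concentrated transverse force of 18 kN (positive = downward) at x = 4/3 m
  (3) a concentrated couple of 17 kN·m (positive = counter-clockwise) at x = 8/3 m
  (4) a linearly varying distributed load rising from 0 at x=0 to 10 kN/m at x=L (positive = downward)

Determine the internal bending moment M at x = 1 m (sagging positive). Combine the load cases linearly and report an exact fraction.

M(1) = -163/4 kN·m

Load 1 — uniform load w=4 kN/m over full span:
  M_1 = -w(L-x)²/2 = -4·(4-1)²/2 = -18 kN·m
Load 2 — point force P=18 kN at a=4/3 m (b=L-a=8/3):
  M_2 = -P(a-x)  [x≤a] = -18·((4/3)-1) = -6 kN·m
Load 3 — applied couple M₀=17 kN·m at a=8/3 m (b=L-a=4/3):
  M_3 = M₀  [x≤a] = 17 = 17 kN·m
Load 4 — triangular load w₀=10 kN/m (0→w₀ over full span):
  M_4 = w₀Lx/2 - w₀L²/3 - w₀x³/(6L) = 10·4·1/2 - 10·4²/3 - 10·1³/(6·4) = -135/4 kN·m
Superposition: M = Σ M_i = -163/4 kN·m ≈ -40.750000 kN·m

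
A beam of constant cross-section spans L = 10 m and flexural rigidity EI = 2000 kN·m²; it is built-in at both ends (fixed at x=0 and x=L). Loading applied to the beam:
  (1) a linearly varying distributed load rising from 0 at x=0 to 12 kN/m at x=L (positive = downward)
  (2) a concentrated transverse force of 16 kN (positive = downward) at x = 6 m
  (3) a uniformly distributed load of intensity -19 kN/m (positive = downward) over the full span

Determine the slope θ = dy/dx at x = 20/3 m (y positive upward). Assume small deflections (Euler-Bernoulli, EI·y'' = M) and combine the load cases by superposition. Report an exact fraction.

θ(20/3) = -6431/202500 rad

Load 1 — triangular load w₀=12 kN/m (0→w₀ over full span):
  θ_1 = -w₀(2x(L-x)(L-2x)(x+2L)+x²(L-x)²)/(120LEI) = -12·(2·(20/3)·(10-(20/3))·(10-2·(20/3))·((20/3)+2·10)+(20/3)²·(10-(20/3))²)/(120·10·2000) = 7/405 rad
Load 2 — point force P=16 kN at a=6 m (b=L-a=4):
  θ_2 = Pa²(L-x)(2bL-(3b+a)(L-x))/(2L³EI)  [x>a] = 16·6²·(10-(20/3))·(2·4·10-(3·4+6)·(10-(20/3)))/(2·10³·2000) = 6/625 rad
Load 3 — uniform load w=-19 kN/m over full span:
  θ_3 = -wx(L-x)(L-2x)/(12EI) = -(-19)·(20/3)·(10-(20/3))·(10-2·(20/3))/(12·2000) = -19/324 rad
Superposition: θ = Σ θ_i = -6431/202500 rad ≈ -0.031758 rad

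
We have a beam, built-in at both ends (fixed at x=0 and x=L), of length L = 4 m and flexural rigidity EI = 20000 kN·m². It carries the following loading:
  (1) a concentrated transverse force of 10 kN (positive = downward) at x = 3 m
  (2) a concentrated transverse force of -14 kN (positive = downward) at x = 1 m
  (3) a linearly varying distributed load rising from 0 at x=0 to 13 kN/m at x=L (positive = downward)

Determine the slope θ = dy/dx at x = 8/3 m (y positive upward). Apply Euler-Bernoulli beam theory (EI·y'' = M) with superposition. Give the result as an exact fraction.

θ(8/3) = 1697/24300000 rad

Load 1 — point force P=10 kN at a=3 m (b=L-a=1):
  θ_1 = -Pb²x(2aL-(3a+b)x)/(2L³EI)  [x≤a] = -10·1²·(8/3)·(2·3·4-(3·3+1)·(8/3))/(2·4³·20000) = 1/36000 rad
Load 2 — point force P=-14 kN at a=1 m (b=L-a=3):
  θ_2 = Pa²(L-x)(2bL-(3b+a)(L-x))/(2L³EI)  [x>a] = (-14)·1²·(4-(8/3))·(2·3·4-(3·3+1)·(4-(8/3)))/(2·4³·20000) = -7/90000 rad
Load 3 — triangular load w₀=13 kN/m (0→w₀ over full span):
  θ_3 = -w₀(2x(L-x)(L-2x)(x+2L)+x²(L-x)²)/(120LEI) = -13·(2·(8/3)·(4-(8/3))·(4-2·(8/3))·((8/3)+2·4)+(8/3)²·(4-(8/3))²)/(120·4·20000) = 91/759375 rad
Superposition: θ = Σ θ_i = 1697/24300000 rad ≈ 0.000070 rad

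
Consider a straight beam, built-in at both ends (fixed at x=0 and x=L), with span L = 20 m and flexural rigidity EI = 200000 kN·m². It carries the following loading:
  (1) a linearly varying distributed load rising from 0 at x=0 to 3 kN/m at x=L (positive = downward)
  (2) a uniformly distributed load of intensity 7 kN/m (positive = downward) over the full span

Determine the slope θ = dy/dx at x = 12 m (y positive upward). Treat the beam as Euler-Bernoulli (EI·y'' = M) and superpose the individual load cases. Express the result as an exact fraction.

θ(12) = 41/31250 rad

Load 1 — triangular load w₀=3 kN/m (0→w₀ over full span):
  θ_1 = -w₀(2x(L-x)(L-2x)(x+2L)+x²(L-x)²)/(120LEI) = -3·(2·12·(20-12)·(20-2·12)·(12+2·20)+12²·(20-12)²)/(120·20·200000) = 3/15625 rad
Load 2 — uniform load w=7 kN/m over full span:
  θ_2 = -wx(L-x)(L-2x)/(12EI) = -7·12·(20-12)·(20-2·12)/(12·200000) = 7/6250 rad
Superposition: θ = Σ θ_i = 41/31250 rad ≈ 0.001312 rad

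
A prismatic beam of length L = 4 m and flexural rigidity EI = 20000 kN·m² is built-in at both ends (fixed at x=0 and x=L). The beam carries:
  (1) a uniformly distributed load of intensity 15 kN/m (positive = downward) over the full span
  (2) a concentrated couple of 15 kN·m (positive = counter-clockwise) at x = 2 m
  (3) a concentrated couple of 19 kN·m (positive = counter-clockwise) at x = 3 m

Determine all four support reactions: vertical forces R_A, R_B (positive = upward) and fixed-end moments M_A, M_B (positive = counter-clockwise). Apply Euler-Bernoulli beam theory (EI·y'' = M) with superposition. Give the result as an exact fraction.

R_A = 1311/32 kN, M_A = 475/16 kN·m, R_B = 609/32 kN, M_B = -317/16 kN·m

Load 1 — uniform load w=15 kN/m over full span:
  R_A = wL/2 = 15·4/2 = 30 kN
  M_A = wL²/12 = 15·4²/12 = 20 kN·m
  R_B = wL/2 = 15·4/2 = 30 kN
  M_B = -wL²/12 = -15·4²/12 = -20 kN·m
Load 2 — applied couple M₀=15 kN·m at a=2 m (b=L-a=2):
  R_A = 6M₀ab/L³ = 6·15·2·2/4³ = 45/8 kN
  M_A = M₀b(2a-b)/L² = 15·2·(2·2-2)/4² = 15/4 kN·m
  R_B = -6M₀ab/L³ = -6·15·2·2/4³ = -45/8 kN
  M_B = M₀a(2b-a)/L² = 15·2·(2·2-2)/4² = 15/4 kN·m
Load 3 — applied couple M₀=19 kN·m at a=3 m (b=L-a=1):
  R_A = 6M₀ab/L³ = 6·19·3·1/4³ = 171/32 kN
  M_A = M₀b(2a-b)/L² = 19·1·(2·3-1)/4² = 95/16 kN·m
  R_B = -6M₀ab/L³ = -6·19·3·1/4³ = -171/32 kN
  M_B = M₀a(2b-a)/L² = 19·3·(2·1-3)/4² = -57/16 kN·m
Superposition: R_A = 1311/32 kN, M_A = 475/16 kN·m, R_B = 609/32 kN, M_B = -317/16 kN·m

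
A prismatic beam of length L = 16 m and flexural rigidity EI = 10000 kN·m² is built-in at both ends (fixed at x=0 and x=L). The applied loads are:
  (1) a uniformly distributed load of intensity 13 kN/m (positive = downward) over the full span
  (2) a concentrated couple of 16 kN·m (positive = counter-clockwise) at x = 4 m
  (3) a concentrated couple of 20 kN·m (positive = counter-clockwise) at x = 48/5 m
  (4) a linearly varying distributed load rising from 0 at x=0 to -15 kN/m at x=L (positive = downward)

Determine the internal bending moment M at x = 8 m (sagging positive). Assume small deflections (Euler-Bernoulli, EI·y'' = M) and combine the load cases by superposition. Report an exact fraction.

Load 1 — uniform load w=13 kN/m over full span:
  M_1 = wLx/2 - wL²/12 - wx²/2 = 13·16·8/2 - 13·16²/12 - 13·8²/2 = 416/3 kN·m
Load 2 — applied couple M₀=16 kN·m at a=4 m (b=L-a=12):
  M_2 = R_Ax - M_A - M₀  [x>a] with R_A=9/8, M_A=-3 = (9/8)·8 - (-3) - 16 = -4 kN·m
Load 3 — applied couple M₀=20 kN·m at a=48/5 m (b=L-a=32/5):
  M_3 = R_Ax - M_A  [x≤a] with R_A=9/5, M_A=32/5 = (9/5)·8 - (32/5) = 8 kN·m
Load 4 — triangular load w₀=-15 kN/m (0→w₀ over full span):
  M_4 = 3w₀Lx/20 - w₀L²/30 - w₀x³/(6L) = 3·(-15)·16·8/20 - (-15)·16²/30 - (-15)·8³/(6·16) = -80 kN·m
Superposition: M = Σ M_i = 188/3 kN·m ≈ 62.666667 kN·m

M(8) = 188/3 kN·m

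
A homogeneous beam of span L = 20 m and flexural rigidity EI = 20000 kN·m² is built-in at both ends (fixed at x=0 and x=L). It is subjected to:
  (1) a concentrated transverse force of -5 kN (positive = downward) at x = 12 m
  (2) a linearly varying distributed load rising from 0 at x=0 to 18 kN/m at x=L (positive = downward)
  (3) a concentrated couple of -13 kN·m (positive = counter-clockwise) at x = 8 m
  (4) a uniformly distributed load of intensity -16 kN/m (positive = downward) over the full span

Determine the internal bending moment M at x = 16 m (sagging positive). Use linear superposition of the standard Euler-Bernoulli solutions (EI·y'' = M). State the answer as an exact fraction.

Load 1 — point force P=-5 kN at a=12 m (b=L-a=8):
  M_1 = Pa²(a+3b)(L-x)/L³ - Pa²b/L²  [x>a] = (-5)·12²·(12+3·8)·(20-16)/20³ - (-5)·12²·8/20² = 36/25 kN·m
Load 2 — triangular load w₀=18 kN/m (0→w₀ over full span):
  M_2 = 3w₀Lx/20 - w₀L²/30 - w₀x³/(6L) = 3·18·20·16/20 - 18·20²/30 - 18·16³/(6·20) = 48/5 kN·m
Load 3 — applied couple M₀=-13 kN·m at a=8 m (b=L-a=12):
  M_3 = R_Ax - M_A - M₀  [x>a] with R_A=-117/125, M_A=-39/25 = (-117/125)·16 - (-39/25) - (-13) = -52/125 kN·m
Load 4 — uniform load w=-16 kN/m over full span:
  M_4 = wLx/2 - wL²/12 - wx²/2 = (-16)·20·16/2 - (-16)·20²/12 - (-16)·16²/2 = 64/3 kN·m
Superposition: M = Σ M_i = 11984/375 kN·m ≈ 31.957333 kN·m

M(16) = 11984/375 kN·m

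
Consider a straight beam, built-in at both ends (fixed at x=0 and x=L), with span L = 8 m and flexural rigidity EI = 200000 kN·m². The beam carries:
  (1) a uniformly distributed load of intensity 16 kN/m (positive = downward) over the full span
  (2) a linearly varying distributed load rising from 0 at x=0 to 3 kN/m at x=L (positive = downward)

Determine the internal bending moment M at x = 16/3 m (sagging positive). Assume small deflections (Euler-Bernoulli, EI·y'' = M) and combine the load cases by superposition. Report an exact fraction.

M(16/3) = 4288/135 kN·m

Load 1 — uniform load w=16 kN/m over full span:
  M_1 = wLx/2 - wL²/12 - wx²/2 = 16·8·(16/3)/2 - 16·8²/12 - 16·(16/3)²/2 = 256/9 kN·m
Load 2 — triangular load w₀=3 kN/m (0→w₀ over full span):
  M_2 = 3w₀Lx/20 - w₀L²/30 - w₀x³/(6L) = 3·3·8·(16/3)/20 - 3·8²/30 - 3·(16/3)³/(6·8) = 448/135 kN·m
Superposition: M = Σ M_i = 4288/135 kN·m ≈ 31.762963 kN·m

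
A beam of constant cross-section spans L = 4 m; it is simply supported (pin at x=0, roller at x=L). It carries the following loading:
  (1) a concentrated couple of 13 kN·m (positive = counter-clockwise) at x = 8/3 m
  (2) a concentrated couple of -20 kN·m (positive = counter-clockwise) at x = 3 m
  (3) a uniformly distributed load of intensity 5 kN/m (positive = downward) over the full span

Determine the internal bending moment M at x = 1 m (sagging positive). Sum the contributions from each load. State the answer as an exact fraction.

Load 1 — applied couple M₀=13 kN·m at a=8/3 m (b=L-a=4/3):
  M_1 = M₀x/L  [x≤a] = 13·1/4 = 13/4 kN·m
Load 2 — applied couple M₀=-20 kN·m at a=3 m (b=L-a=1):
  M_2 = M₀x/L  [x≤a] = (-20)·1/4 = -5 kN·m
Load 3 — uniform load w=5 kN/m over full span:
  M_3 = wx(L-x)/2 = 5·1·(4-1)/2 = 15/2 kN·m
Superposition: M = Σ M_i = 23/4 kN·m ≈ 5.750000 kN·m

M(1) = 23/4 kN·m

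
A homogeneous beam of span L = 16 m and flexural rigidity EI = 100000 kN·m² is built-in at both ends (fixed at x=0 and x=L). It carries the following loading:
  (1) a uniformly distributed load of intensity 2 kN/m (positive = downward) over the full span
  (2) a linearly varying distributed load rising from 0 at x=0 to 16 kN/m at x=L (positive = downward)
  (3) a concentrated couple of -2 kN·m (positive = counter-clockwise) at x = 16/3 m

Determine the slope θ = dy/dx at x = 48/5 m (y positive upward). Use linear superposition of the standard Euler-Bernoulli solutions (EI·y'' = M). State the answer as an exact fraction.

Load 1 — uniform load w=2 kN/m over full span:
  θ_1 = -wx(L-x)(L-2x)/(12EI) = -2·(48/5)·(16-(48/5))·(16-2·(48/5))/(12·100000) = 128/390625 rad
Load 2 — triangular load w₀=16 kN/m (0→w₀ over full span):
  θ_2 = -w₀(2x(L-x)(L-2x)(x+2L)+x²(L-x)²)/(120LEI) = -16·(2·(48/5)·(16-(48/5))·(16-2·(48/5))·((48/5)+2·16)+(48/5)²·(16-(48/5))²)/(120·16·100000) = 2048/1953125 rad
Load 3 — applied couple M₀=-2 kN·m at a=16/3 m (b=L-a=32/3):
  θ_3 = (R_Ax²/2 - M_Ax - M₀(x-a))/EI  [x>a] with R_A=-1/6, M_A=0 = ((-1/6)·(48/5)²/2 - 0·(48/5) - (-2)·((48/5)-(16/3)))/100000 = 2/234375 rad
Superposition: θ = Σ θ_i = 8114/5859375 rad ≈ 0.001385 rad

θ(48/5) = 8114/5859375 rad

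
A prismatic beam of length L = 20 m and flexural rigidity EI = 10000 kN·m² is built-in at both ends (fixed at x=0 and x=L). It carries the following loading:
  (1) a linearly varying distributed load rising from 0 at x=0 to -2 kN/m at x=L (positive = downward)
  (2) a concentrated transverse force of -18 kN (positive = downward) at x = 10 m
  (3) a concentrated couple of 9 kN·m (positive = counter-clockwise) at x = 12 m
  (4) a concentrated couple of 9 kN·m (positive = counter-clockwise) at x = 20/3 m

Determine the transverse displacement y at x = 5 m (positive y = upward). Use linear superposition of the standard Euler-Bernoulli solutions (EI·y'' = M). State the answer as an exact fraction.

y(5) = 1843/32000 m

Load 1 — triangular load w₀=-2 kN/m (0→w₀ over full span):
  y_1 = -w₀x²(L-x)²(x+2L)/(120LEI) = -(-2)·5²·(20-5)²·(5+2·20)/(120·20·10000) = 27/1280 m
Load 2 — point force P=-18 kN at a=10 m (b=L-a=10):
  y_2 = -Pb²x²(3aL-(3a+b)x)/(6L³EI)  [x≤a] = -(-18)·10²·5²·(3·10·20-(3·10+10)·5)/(6·20³·10000) = 3/80 m
Load 3 — applied couple M₀=9 kN·m at a=12 m (b=L-a=8):
  y_3 = (R_Ax³/6 - M_Ax²/2)/EI  [x≤a] with R_A=81/125, M_A=72/25 = ((81/125)·5³/6 - (72/25)·5²/2)/10000 = -9/4000 m
Load 4 — applied couple M₀=9 kN·m at a=20/3 m (b=L-a=40/3):
  y_4 = (R_Ax³/6 - M_Ax²/2)/EI  [x≤a] with R_A=3/5, M_A=0 = ((3/5)·5³/6 - 0·5²/2)/10000 = 1/800 m
Superposition: y = Σ y_i = 1843/32000 m ≈ 0.057594 m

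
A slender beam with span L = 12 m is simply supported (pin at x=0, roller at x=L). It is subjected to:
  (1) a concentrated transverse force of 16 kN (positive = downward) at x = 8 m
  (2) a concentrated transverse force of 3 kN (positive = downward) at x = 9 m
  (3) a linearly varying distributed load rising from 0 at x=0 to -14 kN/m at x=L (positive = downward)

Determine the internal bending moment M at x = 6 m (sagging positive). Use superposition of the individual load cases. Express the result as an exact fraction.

M(6) = -179/2 kN·m

Load 1 — point force P=16 kN at a=8 m (b=L-a=4):
  M_1 = Pbx/L  [x≤a] = 16·4·6/12 = 32 kN·m
Load 2 — point force P=3 kN at a=9 m (b=L-a=3):
  M_2 = Pbx/L  [x≤a] = 3·3·6/12 = 9/2 kN·m
Load 3 — triangular load w₀=-14 kN/m (0→w₀ over full span):
  M_3 = w₀Lx/6 - w₀x³/(6L) = (-14)·12·6/6 - (-14)·6³/(6·12) = -126 kN·m
Superposition: M = Σ M_i = -179/2 kN·m ≈ -89.500000 kN·m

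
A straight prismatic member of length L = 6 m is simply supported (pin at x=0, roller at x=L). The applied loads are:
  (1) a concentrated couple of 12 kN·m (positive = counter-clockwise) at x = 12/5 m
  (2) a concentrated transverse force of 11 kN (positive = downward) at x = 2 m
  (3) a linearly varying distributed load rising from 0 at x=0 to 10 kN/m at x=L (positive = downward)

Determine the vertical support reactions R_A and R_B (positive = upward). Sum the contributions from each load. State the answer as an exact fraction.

R_A = 58/3 kN, R_B = 65/3 kN

Load 1 — applied couple M₀=12 kN·m at a=12/5 m (b=L-a=18/5):
  R_A = M₀/L = 12/6 = 2 kN
  R_B = -M₀/L = -12/6 = -2 kN
Load 2 — point force P=11 kN at a=2 m (b=L-a=4):
  R_A = Pb/L = 11·4/6 = 22/3 kN
  R_B = Pa/L = 11·2/6 = 11/3 kN
Load 3 — triangular load w₀=10 kN/m (0→w₀ over full span):
  R_A = w₀L/6 = 10·6/6 = 10 kN
  R_B = w₀L/3 = 10·6/3 = 20 kN
Superposition: R_A = 58/3 kN, R_B = 65/3 kN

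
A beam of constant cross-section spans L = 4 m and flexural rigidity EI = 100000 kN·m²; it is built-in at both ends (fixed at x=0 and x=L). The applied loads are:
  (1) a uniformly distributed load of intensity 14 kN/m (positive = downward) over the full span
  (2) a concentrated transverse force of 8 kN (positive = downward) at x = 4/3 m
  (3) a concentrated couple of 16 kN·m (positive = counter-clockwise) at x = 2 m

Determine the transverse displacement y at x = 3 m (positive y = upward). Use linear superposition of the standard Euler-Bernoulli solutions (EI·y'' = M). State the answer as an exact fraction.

y(3) = -1649/32400000 m

Load 1 — uniform load w=14 kN/m over full span:
  y_1 = -wx²(L-x)²/(24EI) = -14·3²·(4-3)²/(24·100000) = -21/400000 m
Load 2 — point force P=8 kN at a=4/3 m (b=L-a=8/3):
  y_2 = -Pa²(L-x)²(3bL-(3b+a)(L-x))/(6L³EI)  [x>a] = -8·(4/3)²·(4-3)²·(3·(8/3)·4-(3·(8/3)+(4/3))·(4-3))/(6·4³·100000) = -17/2025000 m
Load 3 — applied couple M₀=16 kN·m at a=2 m (b=L-a=2):
  y_3 = (R_Ax³/6 - M_Ax²/2 - M₀(x-a)²/2)/EI  [x>a] with R_A=6, M_A=4 = (6·3³/6 - 4·3²/2 - 16·(3-2)²/2)/100000 = 1/100000 m
Superposition: y = Σ y_i = -1649/32400000 m ≈ -0.000051 m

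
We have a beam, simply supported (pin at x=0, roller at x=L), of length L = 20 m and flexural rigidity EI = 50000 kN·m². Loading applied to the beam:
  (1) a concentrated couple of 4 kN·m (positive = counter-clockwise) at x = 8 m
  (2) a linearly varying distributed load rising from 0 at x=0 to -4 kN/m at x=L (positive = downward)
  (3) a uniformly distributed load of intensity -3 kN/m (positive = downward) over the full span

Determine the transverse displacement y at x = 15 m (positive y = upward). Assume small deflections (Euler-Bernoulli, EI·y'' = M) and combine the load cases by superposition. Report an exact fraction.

y(15) = 90991/600000 m

Load 1 — applied couple M₀=4 kN·m at a=8 m (b=L-a=12):
  y_1 = (M₀x³/(6L)-M₀(x-a)²/2+C₁x)/EI  [x>a] with C₁=M₀(3b²-L²)/(6L)=16/15 = (4·15³/(6·20)-4·(15-8)²/2+(16/15)·15)/50000 = 61/100000 m
Load 2 — triangular load w₀=-4 kN/m (0→w₀ over full span):
  y_2 = -w₀x(7L⁴-10L²x²+3x⁴)/(360LEI) = -(-4)·15·(7·20⁴-10·20²·15²+3·15⁴)/(360·20·50000) = 119/1920 m
Load 3 — uniform load w=-3 kN/m over full span:
  y_3 = -wx(L³-2Lx²+x³)/(24EI) = -(-3)·15·(20³-2·20·15²+15³)/(24·50000) = 57/640 m
Superposition: y = Σ y_i = 90991/600000 m ≈ 0.151652 m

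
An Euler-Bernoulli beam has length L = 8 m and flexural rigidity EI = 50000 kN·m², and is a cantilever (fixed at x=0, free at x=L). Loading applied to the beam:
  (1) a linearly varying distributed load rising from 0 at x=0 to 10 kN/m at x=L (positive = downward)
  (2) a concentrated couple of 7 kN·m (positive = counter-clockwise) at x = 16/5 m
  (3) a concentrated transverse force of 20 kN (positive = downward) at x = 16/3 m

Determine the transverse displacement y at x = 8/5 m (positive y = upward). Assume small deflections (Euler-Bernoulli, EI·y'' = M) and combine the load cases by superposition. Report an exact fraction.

y(8/5) = -210814/29296875 m

Load 1 — triangular load w₀=10 kN/m (0→w₀ over full span):
  y_1 = (w₀Lx³/12-w₀L²x²/6-w₀x⁵/(120L))/EI = (10·8·(8/5)³/12-10·8²·(8/5)²/6-10·(8/5)⁵/(120·8))/50000 = -144064/29296875 m
Load 2 — applied couple M₀=7 kN·m at a=16/5 m (b=L-a=24/5):
  y_2 = M₀x²/(2EI)  [x≤a] = 7·(8/5)²/(2·50000) = 14/78125 m
Load 3 — point force P=20 kN at a=16/3 m (b=L-a=8/3):
  y_3 = -Px²(3a-x)/(6EI)  [x≤a] = -20·(8/5)²·(3·(16/3)-(8/5))/(6·50000) = -192/78125 m
Superposition: y = Σ y_i = -210814/29296875 m ≈ -0.007196 m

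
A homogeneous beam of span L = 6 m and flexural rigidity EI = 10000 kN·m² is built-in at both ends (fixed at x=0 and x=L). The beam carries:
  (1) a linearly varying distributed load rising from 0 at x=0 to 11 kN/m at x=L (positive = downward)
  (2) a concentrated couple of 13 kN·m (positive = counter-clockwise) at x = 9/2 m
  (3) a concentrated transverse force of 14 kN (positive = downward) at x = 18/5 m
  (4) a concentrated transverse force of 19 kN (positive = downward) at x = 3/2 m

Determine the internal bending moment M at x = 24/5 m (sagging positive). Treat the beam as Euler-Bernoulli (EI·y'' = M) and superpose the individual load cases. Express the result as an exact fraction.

M(24/5) = -156507/20000 kN·m

Load 1 — triangular load w₀=11 kN/m (0→w₀ over full span):
  M_1 = 3w₀Lx/20 - w₀L²/30 - w₀x³/(6L) = 3·11·6·(24/5)/20 - 11·6²/30 - 11·(24/5)³/(6·6) = 66/125 kN·m
Load 2 — applied couple M₀=13 kN·m at a=9/2 m (b=L-a=3/2):
  M_2 = R_Ax - M_A - M₀  [x>a] with R_A=39/16, M_A=65/16 = (39/16)·(24/5) - (65/16) - 13 = -429/80 kN·m
Load 3 — point force P=14 kN at a=18/5 m (b=L-a=12/5):
  M_3 = Pa²(a+3b)(L-x)/L³ - Pa²b/L²  [x>a] = 14·(18/5)²·((18/5)+3·(12/5))·(6-(24/5))/6³ - 14·(18/5)²·(12/5)/6² = -756/625 kN·m
Load 4 — point force P=19 kN at a=3/2 m (b=L-a=9/2):
  M_4 = Pa²(a+3b)(L-x)/L³ - Pa²b/L²  [x>a] = 19·(3/2)²·((3/2)+3·(9/2))·(6-(24/5))/6³ - 19·(3/2)²·(9/2)/6² = -57/32 kN·m
Superposition: M = Σ M_i = -156507/20000 kN·m ≈ -7.825350 kN·m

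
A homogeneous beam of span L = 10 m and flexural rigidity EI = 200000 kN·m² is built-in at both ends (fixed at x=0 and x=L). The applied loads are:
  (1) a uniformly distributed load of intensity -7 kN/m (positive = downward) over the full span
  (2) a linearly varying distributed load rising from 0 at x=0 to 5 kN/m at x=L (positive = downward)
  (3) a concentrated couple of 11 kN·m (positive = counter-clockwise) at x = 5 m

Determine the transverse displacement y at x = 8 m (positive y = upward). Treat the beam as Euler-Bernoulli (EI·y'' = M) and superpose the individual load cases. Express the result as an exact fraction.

y(8) = 481/2000000 m

Load 1 — uniform load w=-7 kN/m over full span:
  y_1 = -wx²(L-x)²/(24EI) = -(-7)·8²·(10-8)²/(24·200000) = 7/18750 m
Load 2 — triangular load w₀=5 kN/m (0→w₀ over full span):
  y_2 = -w₀x²(L-x)²(x+2L)/(120LEI) = -5·8²·(10-8)²·(8+2·10)/(120·10·200000) = -7/46875 m
Load 3 — applied couple M₀=11 kN·m at a=5 m (b=L-a=5):
  y_3 = (R_Ax³/6 - M_Ax²/2 - M₀(x-a)²/2)/EI  [x>a] with R_A=33/20, M_A=11/4 = ((33/20)·8³/6 - (11/4)·8²/2 - 11·(8-5)²/2)/200000 = 33/2000000 m
Superposition: y = Σ y_i = 481/2000000 m ≈ 0.000240 m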